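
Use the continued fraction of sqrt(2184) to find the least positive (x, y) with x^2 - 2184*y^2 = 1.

First expand sqrt(2184) as a continued fraction. With x_i = (sqrt(2184) + m_i)/d_i and (m_0, d_0) = (0, 1): a_0 = floor(sqrt(2184)) = 46, since 46^2 = 2116 <= 2184 < 2209 = 47^2.
Iterate m_{i+1} = d_i*a_i - m_i, d_{i+1} = (2184 - m_{i+1}^2)/d_i, a_{i+1} = floor((a_0 + m_{i+1})/d_{i+1}):
  m_1 = 1*46 - 0 = 46, d_1 = (2184 - 46^2)/1 = 68/1 = 68, a_1 = floor((46 + 46)/68) = 1.
  m_2 = 68*1 - 46 = 22, d_2 = (2184 - 22^2)/68 = 1700/68 = 25, a_2 = floor((46 + 22)/25) = 2.
  m_3 = 25*2 - 22 = 28, d_3 = (2184 - 28^2)/25 = 1400/25 = 56, a_3 = floor((46 + 28)/56) = 1.
  m_4 = 56*1 - 28 = 28, d_4 = (2184 - 28^2)/56 = 1400/56 = 25, a_4 = floor((46 + 28)/25) = 2.
  m_5 = 25*2 - 28 = 22, d_5 = (2184 - 22^2)/25 = 1700/25 = 68, a_5 = floor((46 + 22)/68) = 1.
  m_6 = 68*1 - 22 = 46, d_6 = (2184 - 46^2)/68 = 68/68 = 1, a_6 = floor((46 + 46)/1) = 92.
  m_7 = 1*92 - 46 = 46, d_7 = (2184 - 46^2)/1 = 68/1 = 68: (m_7, d_7) = (m_1, d_1) = (46, 68), so from here the quotients repeat a_1, ..., a_6; the period length is 6.
So sqrt(2184) = [46; (1, 2, 1, 2, 1, 92)] with period length k = 6.
k is even, so the fundamental solution of x^2 - 2184y^2 = 1 is (p_{k-1}, q_{k-1}) = (p_5, q_5); compute convergents through index 5.
Convergents (p_i = a_i*p_{i-1} + p_{i-2}, q_i = a_i*q_{i-1} + q_{i-2} with p_{-2}=0, p_{-1}=1, q_{-2}=1, q_{-1}=0):
  i=0: a_0=46, p_0 = 46*1 + 0 = 46, q_0 = 46*0 + 1 = 1.
  i=1: a_1=1, p_1 = 1*46 + 1 = 47, q_1 = 1*1 + 0 = 1.
  i=2: a_2=2, p_2 = 2*47 + 46 = 140, q_2 = 2*1 + 1 = 3.
  i=3: a_3=1, p_3 = 1*140 + 47 = 187, q_3 = 1*3 + 1 = 4.
  i=4: a_4=2, p_4 = 2*187 + 140 = 514, q_4 = 2*4 + 3 = 11.
  i=5: a_5=1, p_5 = 1*514 + 187 = 701, q_5 = 1*11 + 4 = 15.
Check: 701^2 - 2184*15^2 = 491401 - 491400 = 1, so (x, y) = (701, 15) solves the equation, and by the theorem it is the least positive solution.

(x, y) = (701, 15)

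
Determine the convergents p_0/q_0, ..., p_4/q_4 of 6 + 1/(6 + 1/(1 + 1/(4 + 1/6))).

Using the convergent recurrence p_i = a_i*p_{i-1} + p_{i-2}, q_i = a_i*q_{i-1} + q_{i-2} with p_{-2}=0, p_{-1}=1, q_{-2}=1, q_{-1}=0:
  i=0: a_0=6, p_0 = 6*1 + 0 = 6, q_0 = 6*0 + 1 = 1.
  i=1: a_1=6, p_1 = 6*6 + 1 = 37, q_1 = 6*1 + 0 = 6.
  i=2: a_2=1, p_2 = 1*37 + 6 = 43, q_2 = 1*6 + 1 = 7.
  i=3: a_3=4, p_3 = 4*43 + 37 = 209, q_3 = 4*7 + 6 = 34.
  i=4: a_4=6, p_4 = 6*209 + 43 = 1297, q_4 = 6*34 + 7 = 211.

6/1, 37/6, 43/7, 209/34, 1297/211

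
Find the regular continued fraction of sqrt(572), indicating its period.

[23; (1, 10, 1, 46)]

Write x_i = (sqrt(572) + m_i)/d_i with (m_0, d_0) = (0, 1). a_0 = floor(sqrt(572)) = 23, since 23^2 = 529 <= 572 < 576 = 24^2.
Iterate m_{i+1} = d_i*a_i - m_i, d_{i+1} = (572 - m_{i+1}^2)/d_i, a_{i+1} = floor((a_0 + m_{i+1})/d_{i+1}):
  m_1 = 1*23 - 0 = 23, d_1 = (572 - 23^2)/1 = 43/1 = 43, a_1 = floor((23 + 23)/43) = 1.
  m_2 = 43*1 - 23 = 20, d_2 = (572 - 20^2)/43 = 172/43 = 4, a_2 = floor((23 + 20)/4) = 10.
  m_3 = 4*10 - 20 = 20, d_3 = (572 - 20^2)/4 = 172/4 = 43, a_3 = floor((23 + 20)/43) = 1.
  m_4 = 43*1 - 20 = 23, d_4 = (572 - 23^2)/43 = 43/43 = 1, a_4 = floor((23 + 23)/1) = 46.
  m_5 = 1*46 - 23 = 23, d_5 = (572 - 23^2)/1 = 43/1 = 43: (m_5, d_5) = (m_1, d_1) = (23, 43), so from here the quotients repeat a_1, ..., a_4; the period length is 4.
Hence the expansion of sqrt(572) is a_0 = 23 followed by the repeating block 1, 10, 1, 46 (period 4).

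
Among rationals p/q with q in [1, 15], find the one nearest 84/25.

Expand x = 84/25 as a continued fraction with the Euclidean algorithm:
  84 = 3*25 + 9, so a_0 = 3.
  25 = 2*9 + 7, so a_1 = 2.
  9 = 1*7 + 2, so a_2 = 1.
  7 = 3*2 + 1, so a_3 = 3.
  2 = 2*1 + 0, so a_4 = 2.
so x = [3; 2, 1, 3, 2].
Convergents (p_i = a_i*p_{i-1} + p_{i-2}, q_i = a_i*q_{i-1} + q_{i-2} with p_{-2}=0, p_{-1}=1, q_{-2}=1, q_{-1}=0), until the denominator exceeds 15:
  i=0: a_0=3, p_0 = 3*1 + 0 = 3, q_0 = 3*0 + 1 = 1.
  i=1: a_1=2, p_1 = 2*3 + 1 = 7, q_1 = 2*1 + 0 = 2.
  i=2: a_2=1, p_2 = 1*7 + 3 = 10, q_2 = 1*2 + 1 = 3.
  i=3: a_3=3, p_3 = 3*10 + 7 = 37, q_3 = 3*3 + 2 = 11.
  i=4: a_4=2, p_4 = 2*37 + 10 = 84, q_4 = 2*11 + 3 = 25.
q_4 = 25 > 15, so the last convergent with denominator <= 15 is p_3/q_3 = 37/11.
The closest fraction with denominator <= 15 is either p_3/q_3 or the intermediate fraction (k*p_3 + p_2)/(k*q_3 + q_2) with the largest k >= 1 whose denominator stays <= 15; these approach x as k grows, and every other convergent or intermediate fraction in range is farther away.
Largest k: floor((15 - q_2)/q_3) = floor((15 - 3)/11) = 1.
That gives (1*37 + 10)/(1*11 + 3) = 47/14.
Compare the errors: |x - 37/11| = |84*11 - 37*25|/(25*11) = 1/275, and |x - 47/14| = |84*14 - 47*25|/(25*14) = 1/350.
Cross-multiplying, 1*275 = 275 < 350 = 1*350, so 1/350 is smaller: the intermediate fraction 47/14 is closer to x than 37/11.

47/14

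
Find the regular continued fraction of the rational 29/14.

[2; 14]

Run the Euclidean algorithm on 29 and 14; the successive quotients are the partial quotients a_0, a_1, ... (each step inverts the fractional part left over by the previous one):
  29 = 2*14 + 1, so a_0 = 2.
  14 = 14*1 + 0, so a_1 = 14.
The remainder reaches 0 after 2 divisions, so the expansion has 2 partial quotients, read off in order.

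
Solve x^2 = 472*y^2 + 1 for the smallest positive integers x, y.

First expand sqrt(472) as a continued fraction. With x_i = (sqrt(472) + m_i)/d_i and (m_0, d_0) = (0, 1): a_0 = floor(sqrt(472)) = 21, since 21^2 = 441 <= 472 < 484 = 22^2.
Iterate m_{i+1} = d_i*a_i - m_i, d_{i+1} = (472 - m_{i+1}^2)/d_i, a_{i+1} = floor((a_0 + m_{i+1})/d_{i+1}):
  m_1 = 1*21 - 0 = 21, d_1 = (472 - 21^2)/1 = 31/1 = 31, a_1 = floor((21 + 21)/31) = 1.
  m_2 = 31*1 - 21 = 10, d_2 = (472 - 10^2)/31 = 372/31 = 12, a_2 = floor((21 + 10)/12) = 2.
  m_3 = 12*2 - 10 = 14, d_3 = (472 - 14^2)/12 = 276/12 = 23, a_3 = floor((21 + 14)/23) = 1.
  m_4 = 23*1 - 14 = 9, d_4 = (472 - 9^2)/23 = 391/23 = 17, a_4 = floor((21 + 9)/17) = 1.
  m_5 = 17*1 - 9 = 8, d_5 = (472 - 8^2)/17 = 408/17 = 24, a_5 = floor((21 + 8)/24) = 1.
  m_6 = 24*1 - 8 = 16, d_6 = (472 - 16^2)/24 = 216/24 = 9, a_6 = floor((21 + 16)/9) = 4.
  m_7 = 9*4 - 16 = 20, d_7 = (472 - 20^2)/9 = 72/9 = 8, a_7 = floor((21 + 20)/8) = 5.
  m_8 = 8*5 - 20 = 20, d_8 = (472 - 20^2)/8 = 72/8 = 9, a_8 = floor((21 + 20)/9) = 4.
  m_9 = 9*4 - 20 = 16, d_9 = (472 - 16^2)/9 = 216/9 = 24, a_9 = floor((21 + 16)/24) = 1.
  m_10 = 24*1 - 16 = 8, d_10 = (472 - 8^2)/24 = 408/24 = 17, a_10 = floor((21 + 8)/17) = 1.
  m_11 = 17*1 - 8 = 9, d_11 = (472 - 9^2)/17 = 391/17 = 23, a_11 = floor((21 + 9)/23) = 1.
  m_12 = 23*1 - 9 = 14, d_12 = (472 - 14^2)/23 = 276/23 = 12, a_12 = floor((21 + 14)/12) = 2.
  m_13 = 12*2 - 14 = 10, d_13 = (472 - 10^2)/12 = 372/12 = 31, a_13 = floor((21 + 10)/31) = 1.
  m_14 = 31*1 - 10 = 21, d_14 = (472 - 21^2)/31 = 31/31 = 1, a_14 = floor((21 + 21)/1) = 42.
  m_15 = 1*42 - 21 = 21, d_15 = (472 - 21^2)/1 = 31/1 = 31: (m_15, d_15) = (m_1, d_1) = (21, 31), so from here the quotients repeat a_1, ..., a_14; the period length is 14.
So sqrt(472) = [21; (1, 2, 1, 1, 1, 4, 5, 4, 1, 1, 1, 2, 1, 42)] with period length k = 14.
k is even, so the fundamental solution of x^2 - 472y^2 = 1 is (p_{k-1}, q_{k-1}) = (p_13, q_13); compute convergents through index 13.
Convergents (p_i = a_i*p_{i-1} + p_{i-2}, q_i = a_i*q_{i-1} + q_{i-2} with p_{-2}=0, p_{-1}=1, q_{-2}=1, q_{-1}=0):
  i=0: a_0=21, p_0 = 21*1 + 0 = 21, q_0 = 21*0 + 1 = 1.
  i=1: a_1=1, p_1 = 1*21 + 1 = 22, q_1 = 1*1 + 0 = 1.
  i=2: a_2=2, p_2 = 2*22 + 21 = 65, q_2 = 2*1 + 1 = 3.
  i=3: a_3=1, p_3 = 1*65 + 22 = 87, q_3 = 1*3 + 1 = 4.
  i=4: a_4=1, p_4 = 1*87 + 65 = 152, q_4 = 1*4 + 3 = 7.
  i=5: a_5=1, p_5 = 1*152 + 87 = 239, q_5 = 1*7 + 4 = 11.
  i=6: a_6=4, p_6 = 4*239 + 152 = 1108, q_6 = 4*11 + 7 = 51.
  i=7: a_7=5, p_7 = 5*1108 + 239 = 5779, q_7 = 5*51 + 11 = 266.
  i=8: a_8=4, p_8 = 4*5779 + 1108 = 24224, q_8 = 4*266 + 51 = 1115.
  i=9: a_9=1, p_9 = 1*24224 + 5779 = 30003, q_9 = 1*1115 + 266 = 1381.
  i=10: a_10=1, p_10 = 1*30003 + 24224 = 54227, q_10 = 1*1381 + 1115 = 2496.
  i=11: a_11=1, p_11 = 1*54227 + 30003 = 84230, q_11 = 1*2496 + 1381 = 3877.
  i=12: a_12=2, p_12 = 2*84230 + 54227 = 222687, q_12 = 2*3877 + 2496 = 10250.
  i=13: a_13=1, p_13 = 1*222687 + 84230 = 306917, q_13 = 1*10250 + 3877 = 14127.
Check: 306917^2 - 472*14127^2 = 94198044889 - 94198044888 = 1, so (x, y) = (306917, 14127) solves the equation, and by the theorem it is the least positive solution.

(x, y) = (306917, 14127)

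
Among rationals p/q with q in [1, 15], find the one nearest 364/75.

34/7

Expand x = 364/75 as a continued fraction with the Euclidean algorithm:
  364 = 4*75 + 64, so a_0 = 4.
  75 = 1*64 + 11, so a_1 = 1.
  64 = 5*11 + 9, so a_2 = 5.
  11 = 1*9 + 2, so a_3 = 1.
  9 = 4*2 + 1, so a_4 = 4.
  2 = 2*1 + 0, so a_5 = 2.
so x = [4; 1, 5, 1, 4, 2].
Convergents (p_i = a_i*p_{i-1} + p_{i-2}, q_i = a_i*q_{i-1} + q_{i-2} with p_{-2}=0, p_{-1}=1, q_{-2}=1, q_{-1}=0), until the denominator exceeds 15:
  i=0: a_0=4, p_0 = 4*1 + 0 = 4, q_0 = 4*0 + 1 = 1.
  i=1: a_1=1, p_1 = 1*4 + 1 = 5, q_1 = 1*1 + 0 = 1.
  i=2: a_2=5, p_2 = 5*5 + 4 = 29, q_2 = 5*1 + 1 = 6.
  i=3: a_3=1, p_3 = 1*29 + 5 = 34, q_3 = 1*6 + 1 = 7.
  i=4: a_4=4, p_4 = 4*34 + 29 = 165, q_4 = 4*7 + 6 = 34.
q_4 = 34 > 15, so the last convergent with denominator <= 15 is p_3/q_3 = 34/7.
The closest fraction with denominator <= 15 is either p_3/q_3 or the intermediate fraction (k*p_3 + p_2)/(k*q_3 + q_2) with the largest k >= 1 whose denominator stays <= 15; these approach x as k grows, and every other convergent or intermediate fraction in range is farther away.
Largest k: floor((15 - q_2)/q_3) = floor((15 - 6)/7) = 1.
That gives (1*34 + 29)/(1*7 + 6) = 63/13.
Compare the errors: |x - 34/7| = |364*7 - 34*75|/(75*7) = 2/525, and |x - 63/13| = |364*13 - 63*75|/(75*13) = 7/975.
Cross-multiplying, 2*975 = 1950 < 3675 = 7*525, so 2/525 is smaller: the convergent 34/7 is closer to x than 63/13.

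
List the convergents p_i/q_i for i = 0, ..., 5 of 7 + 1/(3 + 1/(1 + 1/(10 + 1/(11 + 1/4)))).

7/1, 22/3, 29/4, 312/43, 3461/477, 14156/1951

Using the convergent recurrence p_i = a_i*p_{i-1} + p_{i-2}, q_i = a_i*q_{i-1} + q_{i-2} with p_{-2}=0, p_{-1}=1, q_{-2}=1, q_{-1}=0:
  i=0: a_0=7, p_0 = 7*1 + 0 = 7, q_0 = 7*0 + 1 = 1.
  i=1: a_1=3, p_1 = 3*7 + 1 = 22, q_1 = 3*1 + 0 = 3.
  i=2: a_2=1, p_2 = 1*22 + 7 = 29, q_2 = 1*3 + 1 = 4.
  i=3: a_3=10, p_3 = 10*29 + 22 = 312, q_3 = 10*4 + 3 = 43.
  i=4: a_4=11, p_4 = 11*312 + 29 = 3461, q_4 = 11*43 + 4 = 477.
  i=5: a_5=4, p_5 = 4*3461 + 312 = 14156, q_5 = 4*477 + 43 = 1951.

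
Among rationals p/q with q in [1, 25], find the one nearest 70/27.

57/22

Expand x = 70/27 as a continued fraction with the Euclidean algorithm:
  70 = 2*27 + 16, so a_0 = 2.
  27 = 1*16 + 11, so a_1 = 1.
  16 = 1*11 + 5, so a_2 = 1.
  11 = 2*5 + 1, so a_3 = 2.
  5 = 5*1 + 0, so a_4 = 5.
so x = [2; 1, 1, 2, 5].
Convergents (p_i = a_i*p_{i-1} + p_{i-2}, q_i = a_i*q_{i-1} + q_{i-2} with p_{-2}=0, p_{-1}=1, q_{-2}=1, q_{-1}=0), until the denominator exceeds 25:
  i=0: a_0=2, p_0 = 2*1 + 0 = 2, q_0 = 2*0 + 1 = 1.
  i=1: a_1=1, p_1 = 1*2 + 1 = 3, q_1 = 1*1 + 0 = 1.
  i=2: a_2=1, p_2 = 1*3 + 2 = 5, q_2 = 1*1 + 1 = 2.
  i=3: a_3=2, p_3 = 2*5 + 3 = 13, q_3 = 2*2 + 1 = 5.
  i=4: a_4=5, p_4 = 5*13 + 5 = 70, q_4 = 5*5 + 2 = 27.
q_4 = 27 > 25, so the last convergent with denominator <= 25 is p_3/q_3 = 13/5.
The closest fraction with denominator <= 25 is either p_3/q_3 or the intermediate fraction (k*p_3 + p_2)/(k*q_3 + q_2) with the largest k >= 1 whose denominator stays <= 25; these approach x as k grows, and every other convergent or intermediate fraction in range is farther away.
Largest k: floor((25 - q_2)/q_3) = floor((25 - 2)/5) = 4.
That gives (4*13 + 5)/(4*5 + 2) = 57/22.
Compare the errors: |x - 13/5| = |70*5 - 13*27|/(27*5) = 1/135, and |x - 57/22| = |70*22 - 57*27|/(27*22) = 1/594.
Cross-multiplying, 1*135 = 135 < 594 = 1*594, so 1/594 is smaller: the intermediate fraction 57/22 is closer to x than 13/5.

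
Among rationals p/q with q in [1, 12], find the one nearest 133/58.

Expand x = 133/58 as a continued fraction with the Euclidean algorithm:
  133 = 2*58 + 17, so a_0 = 2.
  58 = 3*17 + 7, so a_1 = 3.
  17 = 2*7 + 3, so a_2 = 2.
  7 = 2*3 + 1, so a_3 = 2.
  3 = 3*1 + 0, so a_4 = 3.
so x = [2; 3, 2, 2, 3].
Convergents (p_i = a_i*p_{i-1} + p_{i-2}, q_i = a_i*q_{i-1} + q_{i-2} with p_{-2}=0, p_{-1}=1, q_{-2}=1, q_{-1}=0), until the denominator exceeds 12:
  i=0: a_0=2, p_0 = 2*1 + 0 = 2, q_0 = 2*0 + 1 = 1.
  i=1: a_1=3, p_1 = 3*2 + 1 = 7, q_1 = 3*1 + 0 = 3.
  i=2: a_2=2, p_2 = 2*7 + 2 = 16, q_2 = 2*3 + 1 = 7.
  i=3: a_3=2, p_3 = 2*16 + 7 = 39, q_3 = 2*7 + 3 = 17.
q_3 = 17 > 12, so the last convergent with denominator <= 12 is p_2/q_2 = 16/7.
The closest fraction with denominator <= 12 is either p_2/q_2 or the intermediate fraction (k*p_2 + p_1)/(k*q_2 + q_1) with the largest k >= 1 whose denominator stays <= 12; these approach x as k grows, and every other convergent or intermediate fraction in range is farther away.
Largest k: floor((12 - q_1)/q_2) = floor((12 - 3)/7) = 1.
That gives (1*16 + 7)/(1*7 + 3) = 23/10.
Compare the errors: |x - 16/7| = |133*7 - 16*58|/(58*7) = 3/406, and |x - 23/10| = |133*10 - 23*58|/(58*10) = 4/580.
Cross-multiplying, 4*406 = 1624 < 1740 = 3*580, so 4/580 is smaller: the intermediate fraction 23/10 is closer to x than 16/7.

23/10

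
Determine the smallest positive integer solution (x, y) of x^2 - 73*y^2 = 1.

First expand sqrt(73) as a continued fraction. With x_i = (sqrt(73) + m_i)/d_i and (m_0, d_0) = (0, 1): a_0 = floor(sqrt(73)) = 8, since 8^2 = 64 <= 73 < 81 = 9^2.
Iterate m_{i+1} = d_i*a_i - m_i, d_{i+1} = (73 - m_{i+1}^2)/d_i, a_{i+1} = floor((a_0 + m_{i+1})/d_{i+1}):
  m_1 = 1*8 - 0 = 8, d_1 = (73 - 8^2)/1 = 9/1 = 9, a_1 = floor((8 + 8)/9) = 1.
  m_2 = 9*1 - 8 = 1, d_2 = (73 - 1^2)/9 = 72/9 = 8, a_2 = floor((8 + 1)/8) = 1.
  m_3 = 8*1 - 1 = 7, d_3 = (73 - 7^2)/8 = 24/8 = 3, a_3 = floor((8 + 7)/3) = 5.
  m_4 = 3*5 - 7 = 8, d_4 = (73 - 8^2)/3 = 9/3 = 3, a_4 = floor((8 + 8)/3) = 5.
  m_5 = 3*5 - 8 = 7, d_5 = (73 - 7^2)/3 = 24/3 = 8, a_5 = floor((8 + 7)/8) = 1.
  m_6 = 8*1 - 7 = 1, d_6 = (73 - 1^2)/8 = 72/8 = 9, a_6 = floor((8 + 1)/9) = 1.
  m_7 = 9*1 - 1 = 8, d_7 = (73 - 8^2)/9 = 9/9 = 1, a_7 = floor((8 + 8)/1) = 16.
  m_8 = 1*16 - 8 = 8, d_8 = (73 - 8^2)/1 = 9/1 = 9: (m_8, d_8) = (m_1, d_1) = (8, 9), so from here the quotients repeat a_1, ..., a_7; the period length is 7.
So sqrt(73) = [8; (1, 1, 5, 5, 1, 1, 16)] with period length k = 7.
k is odd, so (p_{k-1}, q_{k-1}) only solves x^2 - 73y^2 = -1 and the fundamental solution of x^2 - 73y^2 = 1 is (p_{2k-1}, q_{2k-1}) = (p_13, q_13); compute convergents through index 13, running through the period twice.
Convergents (p_i = a_i*p_{i-1} + p_{i-2}, q_i = a_i*q_{i-1} + q_{i-2} with p_{-2}=0, p_{-1}=1, q_{-2}=1, q_{-1}=0):
  i=0: a_0=8, p_0 = 8*1 + 0 = 8, q_0 = 8*0 + 1 = 1.
  i=1: a_1=1, p_1 = 1*8 + 1 = 9, q_1 = 1*1 + 0 = 1.
  i=2: a_2=1, p_2 = 1*9 + 8 = 17, q_2 = 1*1 + 1 = 2.
  i=3: a_3=5, p_3 = 5*17 + 9 = 94, q_3 = 5*2 + 1 = 11.
  i=4: a_4=5, p_4 = 5*94 + 17 = 487, q_4 = 5*11 + 2 = 57.
  i=5: a_5=1, p_5 = 1*487 + 94 = 581, q_5 = 1*57 + 11 = 68.
  i=6: a_6=1, p_6 = 1*581 + 487 = 1068, q_6 = 1*68 + 57 = 125.
  i=7: a_7=16, p_7 = 16*1068 + 581 = 17669, q_7 = 16*125 + 68 = 2068.
  i=8: a_8=1, p_8 = 1*17669 + 1068 = 18737, q_8 = 1*2068 + 125 = 2193.
  i=9: a_9=1, p_9 = 1*18737 + 17669 = 36406, q_9 = 1*2193 + 2068 = 4261.
  i=10: a_10=5, p_10 = 5*36406 + 18737 = 200767, q_10 = 5*4261 + 2193 = 23498.
  i=11: a_11=5, p_11 = 5*200767 + 36406 = 1040241, q_11 = 5*23498 + 4261 = 121751.
  i=12: a_12=1, p_12 = 1*1040241 + 200767 = 1241008, q_12 = 1*121751 + 23498 = 145249.
  i=13: a_13=1, p_13 = 1*1241008 + 1040241 = 2281249, q_13 = 1*145249 + 121751 = 267000.
Indeed p_6^2 - 73*q_6^2 = 1140624 - 1140625 = -1, not +1.
Check: 2281249^2 - 73*267000^2 = 5204097000001 - 5204097000000 = 1, so (x, y) = (2281249, 267000) solves the equation, and by the theorem it is the least positive solution.

(x, y) = (2281249, 267000)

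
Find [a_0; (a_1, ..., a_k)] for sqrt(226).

Write x_i = (sqrt(226) + m_i)/d_i with (m_0, d_0) = (0, 1). a_0 = floor(sqrt(226)) = 15, since 15^2 = 225 <= 226 < 256 = 16^2.
Iterate m_{i+1} = d_i*a_i - m_i, d_{i+1} = (226 - m_{i+1}^2)/d_i, a_{i+1} = floor((a_0 + m_{i+1})/d_{i+1}):
  m_1 = 1*15 - 0 = 15, d_1 = (226 - 15^2)/1 = 1/1 = 1, a_1 = floor((15 + 15)/1) = 30.
  m_2 = 1*30 - 15 = 15, d_2 = (226 - 15^2)/1 = 1/1 = 1: (m_2, d_2) = (m_1, d_1) = (15, 1), so from here the quotient a_1 repeats; the period length is 1.
Hence the expansion of sqrt(226) is a_0 = 15 followed by the repeating block 30 (period 1).

[15; (30)]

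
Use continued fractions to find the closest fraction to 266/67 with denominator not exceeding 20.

Expand x = 266/67 as a continued fraction with the Euclidean algorithm:
  266 = 3*67 + 65, so a_0 = 3.
  67 = 1*65 + 2, so a_1 = 1.
  65 = 32*2 + 1, so a_2 = 32.
  2 = 2*1 + 0, so a_3 = 2.
so x = [3; 1, 32, 2].
Convergents (p_i = a_i*p_{i-1} + p_{i-2}, q_i = a_i*q_{i-1} + q_{i-2} with p_{-2}=0, p_{-1}=1, q_{-2}=1, q_{-1}=0), until the denominator exceeds 20:
  i=0: a_0=3, p_0 = 3*1 + 0 = 3, q_0 = 3*0 + 1 = 1.
  i=1: a_1=1, p_1 = 1*3 + 1 = 4, q_1 = 1*1 + 0 = 1.
  i=2: a_2=32, p_2 = 32*4 + 3 = 131, q_2 = 32*1 + 1 = 33.
q_2 = 33 > 20, so the last convergent with denominator <= 20 is p_1/q_1 = 4/1.
The closest fraction with denominator <= 20 is either p_1/q_1 or the intermediate fraction (k*p_1 + p_0)/(k*q_1 + q_0) with the largest k >= 1 whose denominator stays <= 20; these approach x as k grows, and every other convergent or intermediate fraction in range is farther away.
Largest k: floor((20 - q_0)/q_1) = floor((20 - 1)/1) = 19.
That gives (19*4 + 3)/(19*1 + 1) = 79/20.
Compare the errors: |x - 4/1| = |266*1 - 4*67|/(67*1) = 2/67, and |x - 79/20| = |266*20 - 79*67|/(67*20) = 27/1340.
Cross-multiplying, 27*67 = 1809 < 2680 = 2*1340, so 27/1340 is smaller: the intermediate fraction 79/20 is closer to x than 4/1.

79/20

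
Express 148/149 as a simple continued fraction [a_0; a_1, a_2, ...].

Run the Euclidean algorithm on 148 and 149; the successive quotients are the partial quotients a_0, a_1, ... (each step inverts the fractional part left over by the previous one):
  148 = 0*149 + 148, so a_0 = 0.
  149 = 1*148 + 1, so a_1 = 1.
  148 = 148*1 + 0, so a_2 = 148.
The remainder reaches 0 after 3 divisions, so the expansion has 3 partial quotients, read off in order.

[0; 1, 148]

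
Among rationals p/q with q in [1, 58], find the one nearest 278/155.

52/29

Expand x = 278/155 as a continued fraction with the Euclidean algorithm:
  278 = 1*155 + 123, so a_0 = 1.
  155 = 1*123 + 32, so a_1 = 1.
  123 = 3*32 + 27, so a_2 = 3.
  32 = 1*27 + 5, so a_3 = 1.
  27 = 5*5 + 2, so a_4 = 5.
  5 = 2*2 + 1, so a_5 = 2.
  2 = 2*1 + 0, so a_6 = 2.
so x = [1; 1, 3, 1, 5, 2, 2].
Convergents (p_i = a_i*p_{i-1} + p_{i-2}, q_i = a_i*q_{i-1} + q_{i-2} with p_{-2}=0, p_{-1}=1, q_{-2}=1, q_{-1}=0), until the denominator exceeds 58:
  i=0: a_0=1, p_0 = 1*1 + 0 = 1, q_0 = 1*0 + 1 = 1.
  i=1: a_1=1, p_1 = 1*1 + 1 = 2, q_1 = 1*1 + 0 = 1.
  i=2: a_2=3, p_2 = 3*2 + 1 = 7, q_2 = 3*1 + 1 = 4.
  i=3: a_3=1, p_3 = 1*7 + 2 = 9, q_3 = 1*4 + 1 = 5.
  i=4: a_4=5, p_4 = 5*9 + 7 = 52, q_4 = 5*5 + 4 = 29.
  i=5: a_5=2, p_5 = 2*52 + 9 = 113, q_5 = 2*29 + 5 = 63.
q_5 = 63 > 58, so the last convergent with denominator <= 58 is p_4/q_4 = 52/29.
The closest fraction with denominator <= 58 is either p_4/q_4 or the intermediate fraction (k*p_4 + p_3)/(k*q_4 + q_3) with the largest k >= 1 whose denominator stays <= 58; these approach x as k grows, and every other convergent or intermediate fraction in range is farther away.
Largest k: floor((58 - q_3)/q_4) = floor((58 - 5)/29) = 1.
That gives (1*52 + 9)/(1*29 + 5) = 61/34.
Compare the errors: |x - 52/29| = |278*29 - 52*155|/(155*29) = 2/4495, and |x - 61/34| = |278*34 - 61*155|/(155*34) = 3/5270.
Cross-multiplying, 2*5270 = 10540 < 13485 = 3*4495, so 2/4495 is smaller: the convergent 52/29 is closer to x than 61/34.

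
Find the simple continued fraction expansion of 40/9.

[4; 2, 4]

Run the Euclidean algorithm on 40 and 9; the successive quotients are the partial quotients a_0, a_1, ... (each step inverts the fractional part left over by the previous one):
  40 = 4*9 + 4, so a_0 = 4.
  9 = 2*4 + 1, so a_1 = 2.
  4 = 4*1 + 0, so a_2 = 4.
The remainder reaches 0 after 3 divisions, so the expansion has 3 partial quotients, read off in order.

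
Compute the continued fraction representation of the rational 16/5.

Run the Euclidean algorithm on 16 and 5; the successive quotients are the partial quotients a_0, a_1, ... (each step inverts the fractional part left over by the previous one):
  16 = 3*5 + 1, so a_0 = 3.
  5 = 5*1 + 0, so a_1 = 5.
The remainder reaches 0 after 2 divisions, so the expansion has 2 partial quotients, read off in order.

[3; 5]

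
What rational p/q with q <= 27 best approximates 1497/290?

129/25

Expand x = 1497/290 as a continued fraction with the Euclidean algorithm:
  1497 = 5*290 + 47, so a_0 = 5.
  290 = 6*47 + 8, so a_1 = 6.
  47 = 5*8 + 7, so a_2 = 5.
  8 = 1*7 + 1, so a_3 = 1.
  7 = 7*1 + 0, so a_4 = 7.
so x = [5; 6, 5, 1, 7].
Convergents (p_i = a_i*p_{i-1} + p_{i-2}, q_i = a_i*q_{i-1} + q_{i-2} with p_{-2}=0, p_{-1}=1, q_{-2}=1, q_{-1}=0), until the denominator exceeds 27:
  i=0: a_0=5, p_0 = 5*1 + 0 = 5, q_0 = 5*0 + 1 = 1.
  i=1: a_1=6, p_1 = 6*5 + 1 = 31, q_1 = 6*1 + 0 = 6.
  i=2: a_2=5, p_2 = 5*31 + 5 = 160, q_2 = 5*6 + 1 = 31.
q_2 = 31 > 27, so the last convergent with denominator <= 27 is p_1/q_1 = 31/6.
The closest fraction with denominator <= 27 is either p_1/q_1 or the intermediate fraction (k*p_1 + p_0)/(k*q_1 + q_0) with the largest k >= 1 whose denominator stays <= 27; these approach x as k grows, and every other convergent or intermediate fraction in range is farther away.
Largest k: floor((27 - q_0)/q_1) = floor((27 - 1)/6) = 4.
That gives (4*31 + 5)/(4*6 + 1) = 129/25.
Compare the errors: |x - 31/6| = |1497*6 - 31*290|/(290*6) = 8/1740, and |x - 129/25| = |1497*25 - 129*290|/(290*25) = 15/7250.
Cross-multiplying, 15*1740 = 26100 < 58000 = 8*7250, so 15/7250 is smaller: the intermediate fraction 129/25 is closer to x than 31/6.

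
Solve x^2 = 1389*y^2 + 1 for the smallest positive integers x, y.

First expand sqrt(1389) as a continued fraction. With x_i = (sqrt(1389) + m_i)/d_i and (m_0, d_0) = (0, 1): a_0 = floor(sqrt(1389)) = 37, since 37^2 = 1369 <= 1389 < 1444 = 38^2.
Iterate m_{i+1} = d_i*a_i - m_i, d_{i+1} = (1389 - m_{i+1}^2)/d_i, a_{i+1} = floor((a_0 + m_{i+1})/d_{i+1}):
  m_1 = 1*37 - 0 = 37, d_1 = (1389 - 37^2)/1 = 20/1 = 20, a_1 = floor((37 + 37)/20) = 3.
  m_2 = 20*3 - 37 = 23, d_2 = (1389 - 23^2)/20 = 860/20 = 43, a_2 = floor((37 + 23)/43) = 1.
  m_3 = 43*1 - 23 = 20, d_3 = (1389 - 20^2)/43 = 989/43 = 23, a_3 = floor((37 + 20)/23) = 2.
  m_4 = 23*2 - 20 = 26, d_4 = (1389 - 26^2)/23 = 713/23 = 31, a_4 = floor((37 + 26)/31) = 2.
  m_5 = 31*2 - 26 = 36, d_5 = (1389 - 36^2)/31 = 93/31 = 3, a_5 = floor((37 + 36)/3) = 24.
  m_6 = 3*24 - 36 = 36, d_6 = (1389 - 36^2)/3 = 93/3 = 31, a_6 = floor((37 + 36)/31) = 2.
  m_7 = 31*2 - 36 = 26, d_7 = (1389 - 26^2)/31 = 713/31 = 23, a_7 = floor((37 + 26)/23) = 2.
  m_8 = 23*2 - 26 = 20, d_8 = (1389 - 20^2)/23 = 989/23 = 43, a_8 = floor((37 + 20)/43) = 1.
  m_9 = 43*1 - 20 = 23, d_9 = (1389 - 23^2)/43 = 860/43 = 20, a_9 = floor((37 + 23)/20) = 3.
  m_10 = 20*3 - 23 = 37, d_10 = (1389 - 37^2)/20 = 20/20 = 1, a_10 = floor((37 + 37)/1) = 74.
  m_11 = 1*74 - 37 = 37, d_11 = (1389 - 37^2)/1 = 20/1 = 20: (m_11, d_11) = (m_1, d_1) = (37, 20), so from here the quotients repeat a_1, ..., a_10; the period length is 10.
So sqrt(1389) = [37; (3, 1, 2, 2, 24, 2, 2, 1, 3, 74)] with period length k = 10.
k is even, so the fundamental solution of x^2 - 1389y^2 = 1 is (p_{k-1}, q_{k-1}) = (p_9, q_9); compute convergents through index 9.
Convergents (p_i = a_i*p_{i-1} + p_{i-2}, q_i = a_i*q_{i-1} + q_{i-2} with p_{-2}=0, p_{-1}=1, q_{-2}=1, q_{-1}=0):
  i=0: a_0=37, p_0 = 37*1 + 0 = 37, q_0 = 37*0 + 1 = 1.
  i=1: a_1=3, p_1 = 3*37 + 1 = 112, q_1 = 3*1 + 0 = 3.
  i=2: a_2=1, p_2 = 1*112 + 37 = 149, q_2 = 1*3 + 1 = 4.
  i=3: a_3=2, p_3 = 2*149 + 112 = 410, q_3 = 2*4 + 3 = 11.
  i=4: a_4=2, p_4 = 2*410 + 149 = 969, q_4 = 2*11 + 4 = 26.
  i=5: a_5=24, p_5 = 24*969 + 410 = 23666, q_5 = 24*26 + 11 = 635.
  i=6: a_6=2, p_6 = 2*23666 + 969 = 48301, q_6 = 2*635 + 26 = 1296.
  i=7: a_7=2, p_7 = 2*48301 + 23666 = 120268, q_7 = 2*1296 + 635 = 3227.
  i=8: a_8=1, p_8 = 1*120268 + 48301 = 168569, q_8 = 1*3227 + 1296 = 4523.
  i=9: a_9=3, p_9 = 3*168569 + 120268 = 625975, q_9 = 3*4523 + 3227 = 16796.
Check: 625975^2 - 1389*16796^2 = 391844700625 - 391844700624 = 1, so (x, y) = (625975, 16796) solves the equation, and by the theorem it is the least positive solution.

(x, y) = (625975, 16796)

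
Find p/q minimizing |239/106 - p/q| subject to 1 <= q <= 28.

61/27

Expand x = 239/106 as a continued fraction with the Euclidean algorithm:
  239 = 2*106 + 27, so a_0 = 2.
  106 = 3*27 + 25, so a_1 = 3.
  27 = 1*25 + 2, so a_2 = 1.
  25 = 12*2 + 1, so a_3 = 12.
  2 = 2*1 + 0, so a_4 = 2.
so x = [2; 3, 1, 12, 2].
Convergents (p_i = a_i*p_{i-1} + p_{i-2}, q_i = a_i*q_{i-1} + q_{i-2} with p_{-2}=0, p_{-1}=1, q_{-2}=1, q_{-1}=0), until the denominator exceeds 28:
  i=0: a_0=2, p_0 = 2*1 + 0 = 2, q_0 = 2*0 + 1 = 1.
  i=1: a_1=3, p_1 = 3*2 + 1 = 7, q_1 = 3*1 + 0 = 3.
  i=2: a_2=1, p_2 = 1*7 + 2 = 9, q_2 = 1*3 + 1 = 4.
  i=3: a_3=12, p_3 = 12*9 + 7 = 115, q_3 = 12*4 + 3 = 51.
q_3 = 51 > 28, so the last convergent with denominator <= 28 is p_2/q_2 = 9/4.
The closest fraction with denominator <= 28 is either p_2/q_2 or the intermediate fraction (k*p_2 + p_1)/(k*q_2 + q_1) with the largest k >= 1 whose denominator stays <= 28; these approach x as k grows, and every other convergent or intermediate fraction in range is farther away.
Largest k: floor((28 - q_1)/q_2) = floor((28 - 3)/4) = 6.
That gives (6*9 + 7)/(6*4 + 3) = 61/27.
Compare the errors: |x - 9/4| = |239*4 - 9*106|/(106*4) = 2/424, and |x - 61/27| = |239*27 - 61*106|/(106*27) = 13/2862.
Cross-multiplying, 13*424 = 5512 < 5724 = 2*2862, so 13/2862 is smaller: the intermediate fraction 61/27 is closer to x than 9/4.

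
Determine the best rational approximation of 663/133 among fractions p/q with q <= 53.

264/53

Expand x = 663/133 as a continued fraction with the Euclidean algorithm:
  663 = 4*133 + 131, so a_0 = 4.
  133 = 1*131 + 2, so a_1 = 1.
  131 = 65*2 + 1, so a_2 = 65.
  2 = 2*1 + 0, so a_3 = 2.
so x = [4; 1, 65, 2].
Convergents (p_i = a_i*p_{i-1} + p_{i-2}, q_i = a_i*q_{i-1} + q_{i-2} with p_{-2}=0, p_{-1}=1, q_{-2}=1, q_{-1}=0), until the denominator exceeds 53:
  i=0: a_0=4, p_0 = 4*1 + 0 = 4, q_0 = 4*0 + 1 = 1.
  i=1: a_1=1, p_1 = 1*4 + 1 = 5, q_1 = 1*1 + 0 = 1.
  i=2: a_2=65, p_2 = 65*5 + 4 = 329, q_2 = 65*1 + 1 = 66.
q_2 = 66 > 53, so the last convergent with denominator <= 53 is p_1/q_1 = 5/1.
The closest fraction with denominator <= 53 is either p_1/q_1 or the intermediate fraction (k*p_1 + p_0)/(k*q_1 + q_0) with the largest k >= 1 whose denominator stays <= 53; these approach x as k grows, and every other convergent or intermediate fraction in range is farther away.
Largest k: floor((53 - q_0)/q_1) = floor((53 - 1)/1) = 52.
That gives (52*5 + 4)/(52*1 + 1) = 264/53.
Compare the errors: |x - 5/1| = |663*1 - 5*133|/(133*1) = 2/133, and |x - 264/53| = |663*53 - 264*133|/(133*53) = 27/7049.
Cross-multiplying, 27*133 = 3591 < 14098 = 2*7049, so 27/7049 is smaller: the intermediate fraction 264/53 is closer to x than 5/1.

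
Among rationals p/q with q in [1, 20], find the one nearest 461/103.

Expand x = 461/103 as a continued fraction with the Euclidean algorithm:
  461 = 4*103 + 49, so a_0 = 4.
  103 = 2*49 + 5, so a_1 = 2.
  49 = 9*5 + 4, so a_2 = 9.
  5 = 1*4 + 1, so a_3 = 1.
  4 = 4*1 + 0, so a_4 = 4.
so x = [4; 2, 9, 1, 4].
Convergents (p_i = a_i*p_{i-1} + p_{i-2}, q_i = a_i*q_{i-1} + q_{i-2} with p_{-2}=0, p_{-1}=1, q_{-2}=1, q_{-1}=0), until the denominator exceeds 20:
  i=0: a_0=4, p_0 = 4*1 + 0 = 4, q_0 = 4*0 + 1 = 1.
  i=1: a_1=2, p_1 = 2*4 + 1 = 9, q_1 = 2*1 + 0 = 2.
  i=2: a_2=9, p_2 = 9*9 + 4 = 85, q_2 = 9*2 + 1 = 19.
  i=3: a_3=1, p_3 = 1*85 + 9 = 94, q_3 = 1*19 + 2 = 21.
q_3 = 21 > 20, so the last convergent with denominator <= 20 is p_2/q_2 = 85/19.
The closest fraction with denominator <= 20 is either p_2/q_2 or the intermediate fraction (k*p_2 + p_1)/(k*q_2 + q_1) with the largest k >= 1 whose denominator stays <= 20; these approach x as k grows, and every other convergent or intermediate fraction in range is farther away.
Largest k: floor((20 - q_1)/q_2) = floor((20 - 2)/19) = 0.
Since k = 0, no intermediate fraction beyond p_2/q_2 has denominator <= 20, so the convergent 85/19 is the closest (its error is |461*19 - 85*103|/(103*19) = 4/1957).

85/19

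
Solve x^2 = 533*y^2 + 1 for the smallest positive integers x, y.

(x, y) = (74859849, 3242540)

First expand sqrt(533) as a continued fraction. With x_i = (sqrt(533) + m_i)/d_i and (m_0, d_0) = (0, 1): a_0 = floor(sqrt(533)) = 23, since 23^2 = 529 <= 533 < 576 = 24^2.
Iterate m_{i+1} = d_i*a_i - m_i, d_{i+1} = (533 - m_{i+1}^2)/d_i, a_{i+1} = floor((a_0 + m_{i+1})/d_{i+1}):
  m_1 = 1*23 - 0 = 23, d_1 = (533 - 23^2)/1 = 4/1 = 4, a_1 = floor((23 + 23)/4) = 11.
  m_2 = 4*11 - 23 = 21, d_2 = (533 - 21^2)/4 = 92/4 = 23, a_2 = floor((23 + 21)/23) = 1.
  m_3 = 23*1 - 21 = 2, d_3 = (533 - 2^2)/23 = 529/23 = 23, a_3 = floor((23 + 2)/23) = 1.
  m_4 = 23*1 - 2 = 21, d_4 = (533 - 21^2)/23 = 92/23 = 4, a_4 = floor((23 + 21)/4) = 11.
  m_5 = 4*11 - 21 = 23, d_5 = (533 - 23^2)/4 = 4/4 = 1, a_5 = floor((23 + 23)/1) = 46.
  m_6 = 1*46 - 23 = 23, d_6 = (533 - 23^2)/1 = 4/1 = 4: (m_6, d_6) = (m_1, d_1) = (23, 4), so from here the quotients repeat a_1, ..., a_5; the period length is 5.
So sqrt(533) = [23; (11, 1, 1, 11, 46)] with period length k = 5.
k is odd, so (p_{k-1}, q_{k-1}) only solves x^2 - 533y^2 = -1 and the fundamental solution of x^2 - 533y^2 = 1 is (p_{2k-1}, q_{2k-1}) = (p_9, q_9); compute convergents through index 9, running through the period twice.
Convergents (p_i = a_i*p_{i-1} + p_{i-2}, q_i = a_i*q_{i-1} + q_{i-2} with p_{-2}=0, p_{-1}=1, q_{-2}=1, q_{-1}=0):
  i=0: a_0=23, p_0 = 23*1 + 0 = 23, q_0 = 23*0 + 1 = 1.
  i=1: a_1=11, p_1 = 11*23 + 1 = 254, q_1 = 11*1 + 0 = 11.
  i=2: a_2=1, p_2 = 1*254 + 23 = 277, q_2 = 1*11 + 1 = 12.
  i=3: a_3=1, p_3 = 1*277 + 254 = 531, q_3 = 1*12 + 11 = 23.
  i=4: a_4=11, p_4 = 11*531 + 277 = 6118, q_4 = 11*23 + 12 = 265.
  i=5: a_5=46, p_5 = 46*6118 + 531 = 281959, q_5 = 46*265 + 23 = 12213.
  i=6: a_6=11, p_6 = 11*281959 + 6118 = 3107667, q_6 = 11*12213 + 265 = 134608.
  i=7: a_7=1, p_7 = 1*3107667 + 281959 = 3389626, q_7 = 1*134608 + 12213 = 146821.
  i=8: a_8=1, p_8 = 1*3389626 + 3107667 = 6497293, q_8 = 1*146821 + 134608 = 281429.
  i=9: a_9=11, p_9 = 11*6497293 + 3389626 = 74859849, q_9 = 11*281429 + 146821 = 3242540.
Indeed p_4^2 - 533*q_4^2 = 37429924 - 37429925 = -1, not +1.
Check: 74859849^2 - 533*3242540^2 = 5603996992302801 - 5603996992302800 = 1, so (x, y) = (74859849, 3242540) solves the equation, and by the theorem it is the least positive solution.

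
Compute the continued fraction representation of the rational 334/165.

Run the Euclidean algorithm on 334 and 165; the successive quotients are the partial quotients a_0, a_1, ... (each step inverts the fractional part left over by the previous one):
  334 = 2*165 + 4, so a_0 = 2.
  165 = 41*4 + 1, so a_1 = 41.
  4 = 4*1 + 0, so a_2 = 4.
The remainder reaches 0 after 3 divisions, so the expansion has 3 partial quotients, read off in order.

[2; 41, 4]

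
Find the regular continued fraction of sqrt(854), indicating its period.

[29; (4, 2, 11, 4, 11, 2, 4, 58)]

Write x_i = (sqrt(854) + m_i)/d_i with (m_0, d_0) = (0, 1). a_0 = floor(sqrt(854)) = 29, since 29^2 = 841 <= 854 < 900 = 30^2.
Iterate m_{i+1} = d_i*a_i - m_i, d_{i+1} = (854 - m_{i+1}^2)/d_i, a_{i+1} = floor((a_0 + m_{i+1})/d_{i+1}):
  m_1 = 1*29 - 0 = 29, d_1 = (854 - 29^2)/1 = 13/1 = 13, a_1 = floor((29 + 29)/13) = 4.
  m_2 = 13*4 - 29 = 23, d_2 = (854 - 23^2)/13 = 325/13 = 25, a_2 = floor((29 + 23)/25) = 2.
  m_3 = 25*2 - 23 = 27, d_3 = (854 - 27^2)/25 = 125/25 = 5, a_3 = floor((29 + 27)/5) = 11.
  m_4 = 5*11 - 27 = 28, d_4 = (854 - 28^2)/5 = 70/5 = 14, a_4 = floor((29 + 28)/14) = 4.
  m_5 = 14*4 - 28 = 28, d_5 = (854 - 28^2)/14 = 70/14 = 5, a_5 = floor((29 + 28)/5) = 11.
  m_6 = 5*11 - 28 = 27, d_6 = (854 - 27^2)/5 = 125/5 = 25, a_6 = floor((29 + 27)/25) = 2.
  m_7 = 25*2 - 27 = 23, d_7 = (854 - 23^2)/25 = 325/25 = 13, a_7 = floor((29 + 23)/13) = 4.
  m_8 = 13*4 - 23 = 29, d_8 = (854 - 29^2)/13 = 13/13 = 1, a_8 = floor((29 + 29)/1) = 58.
  m_9 = 1*58 - 29 = 29, d_9 = (854 - 29^2)/1 = 13/1 = 13: (m_9, d_9) = (m_1, d_1) = (29, 13), so from here the quotients repeat a_1, ..., a_8; the period length is 8.
Hence the expansion of sqrt(854) is a_0 = 29 followed by the repeating block 4, 2, 11, 4, 11, 2, 4, 58 (period 8).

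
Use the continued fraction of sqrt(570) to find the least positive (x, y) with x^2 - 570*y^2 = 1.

(x, y) = (191, 8)

First expand sqrt(570) as a continued fraction. With x_i = (sqrt(570) + m_i)/d_i and (m_0, d_0) = (0, 1): a_0 = floor(sqrt(570)) = 23, since 23^2 = 529 <= 570 < 576 = 24^2.
Iterate m_{i+1} = d_i*a_i - m_i, d_{i+1} = (570 - m_{i+1}^2)/d_i, a_{i+1} = floor((a_0 + m_{i+1})/d_{i+1}):
  m_1 = 1*23 - 0 = 23, d_1 = (570 - 23^2)/1 = 41/1 = 41, a_1 = floor((23 + 23)/41) = 1.
  m_2 = 41*1 - 23 = 18, d_2 = (570 - 18^2)/41 = 246/41 = 6, a_2 = floor((23 + 18)/6) = 6.
  m_3 = 6*6 - 18 = 18, d_3 = (570 - 18^2)/6 = 246/6 = 41, a_3 = floor((23 + 18)/41) = 1.
  m_4 = 41*1 - 18 = 23, d_4 = (570 - 23^2)/41 = 41/41 = 1, a_4 = floor((23 + 23)/1) = 46.
  m_5 = 1*46 - 23 = 23, d_5 = (570 - 23^2)/1 = 41/1 = 41: (m_5, d_5) = (m_1, d_1) = (23, 41), so from here the quotients repeat a_1, ..., a_4; the period length is 4.
So sqrt(570) = [23; (1, 6, 1, 46)] with period length k = 4.
k is even, so the fundamental solution of x^2 - 570y^2 = 1 is (p_{k-1}, q_{k-1}) = (p_3, q_3); compute convergents through index 3.
Convergents (p_i = a_i*p_{i-1} + p_{i-2}, q_i = a_i*q_{i-1} + q_{i-2} with p_{-2}=0, p_{-1}=1, q_{-2}=1, q_{-1}=0):
  i=0: a_0=23, p_0 = 23*1 + 0 = 23, q_0 = 23*0 + 1 = 1.
  i=1: a_1=1, p_1 = 1*23 + 1 = 24, q_1 = 1*1 + 0 = 1.
  i=2: a_2=6, p_2 = 6*24 + 23 = 167, q_2 = 6*1 + 1 = 7.
  i=3: a_3=1, p_3 = 1*167 + 24 = 191, q_3 = 1*7 + 1 = 8.
Check: 191^2 - 570*8^2 = 36481 - 36480 = 1, so (x, y) = (191, 8) solves the equation, and by the theorem it is the least positive solution.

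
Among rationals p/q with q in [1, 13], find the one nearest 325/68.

43/9

Expand x = 325/68 as a continued fraction with the Euclidean algorithm:
  325 = 4*68 + 53, so a_0 = 4.
  68 = 1*53 + 15, so a_1 = 1.
  53 = 3*15 + 8, so a_2 = 3.
  15 = 1*8 + 7, so a_3 = 1.
  8 = 1*7 + 1, so a_4 = 1.
  7 = 7*1 + 0, so a_5 = 7.
so x = [4; 1, 3, 1, 1, 7].
Convergents (p_i = a_i*p_{i-1} + p_{i-2}, q_i = a_i*q_{i-1} + q_{i-2} with p_{-2}=0, p_{-1}=1, q_{-2}=1, q_{-1}=0), until the denominator exceeds 13:
  i=0: a_0=4, p_0 = 4*1 + 0 = 4, q_0 = 4*0 + 1 = 1.
  i=1: a_1=1, p_1 = 1*4 + 1 = 5, q_1 = 1*1 + 0 = 1.
  i=2: a_2=3, p_2 = 3*5 + 4 = 19, q_2 = 3*1 + 1 = 4.
  i=3: a_3=1, p_3 = 1*19 + 5 = 24, q_3 = 1*4 + 1 = 5.
  i=4: a_4=1, p_4 = 1*24 + 19 = 43, q_4 = 1*5 + 4 = 9.
  i=5: a_5=7, p_5 = 7*43 + 24 = 325, q_5 = 7*9 + 5 = 68.
q_5 = 68 > 13, so the last convergent with denominator <= 13 is p_4/q_4 = 43/9.
The closest fraction with denominator <= 13 is either p_4/q_4 or the intermediate fraction (k*p_4 + p_3)/(k*q_4 + q_3) with the largest k >= 1 whose denominator stays <= 13; these approach x as k grows, and every other convergent or intermediate fraction in range is farther away.
Largest k: floor((13 - q_3)/q_4) = floor((13 - 5)/9) = 0.
Since k = 0, no intermediate fraction beyond p_4/q_4 has denominator <= 13, so the convergent 43/9 is the closest (its error is |325*9 - 43*68|/(68*9) = 1/612).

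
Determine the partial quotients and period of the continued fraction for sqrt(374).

[19; (2, 1, 18, 1, 2, 38)]

Write x_i = (sqrt(374) + m_i)/d_i with (m_0, d_0) = (0, 1). a_0 = floor(sqrt(374)) = 19, since 19^2 = 361 <= 374 < 400 = 20^2.
Iterate m_{i+1} = d_i*a_i - m_i, d_{i+1} = (374 - m_{i+1}^2)/d_i, a_{i+1} = floor((a_0 + m_{i+1})/d_{i+1}):
  m_1 = 1*19 - 0 = 19, d_1 = (374 - 19^2)/1 = 13/1 = 13, a_1 = floor((19 + 19)/13) = 2.
  m_2 = 13*2 - 19 = 7, d_2 = (374 - 7^2)/13 = 325/13 = 25, a_2 = floor((19 + 7)/25) = 1.
  m_3 = 25*1 - 7 = 18, d_3 = (374 - 18^2)/25 = 50/25 = 2, a_3 = floor((19 + 18)/2) = 18.
  m_4 = 2*18 - 18 = 18, d_4 = (374 - 18^2)/2 = 50/2 = 25, a_4 = floor((19 + 18)/25) = 1.
  m_5 = 25*1 - 18 = 7, d_5 = (374 - 7^2)/25 = 325/25 = 13, a_5 = floor((19 + 7)/13) = 2.
  m_6 = 13*2 - 7 = 19, d_6 = (374 - 19^2)/13 = 13/13 = 1, a_6 = floor((19 + 19)/1) = 38.
  m_7 = 1*38 - 19 = 19, d_7 = (374 - 19^2)/1 = 13/1 = 13: (m_7, d_7) = (m_1, d_1) = (19, 13), so from here the quotients repeat a_1, ..., a_6; the period length is 6.
Hence the expansion of sqrt(374) is a_0 = 19 followed by the repeating block 2, 1, 18, 1, 2, 38 (period 6).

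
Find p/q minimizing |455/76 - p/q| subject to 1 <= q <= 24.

6/1

Expand x = 455/76 as a continued fraction with the Euclidean algorithm:
  455 = 5*76 + 75, so a_0 = 5.
  76 = 1*75 + 1, so a_1 = 1.
  75 = 75*1 + 0, so a_2 = 75.
so x = [5; 1, 75].
Convergents (p_i = a_i*p_{i-1} + p_{i-2}, q_i = a_i*q_{i-1} + q_{i-2} with p_{-2}=0, p_{-1}=1, q_{-2}=1, q_{-1}=0), until the denominator exceeds 24:
  i=0: a_0=5, p_0 = 5*1 + 0 = 5, q_0 = 5*0 + 1 = 1.
  i=1: a_1=1, p_1 = 1*5 + 1 = 6, q_1 = 1*1 + 0 = 1.
  i=2: a_2=75, p_2 = 75*6 + 5 = 455, q_2 = 75*1 + 1 = 76.
q_2 = 76 > 24, so the last convergent with denominator <= 24 is p_1/q_1 = 6/1.
The closest fraction with denominator <= 24 is either p_1/q_1 or the intermediate fraction (k*p_1 + p_0)/(k*q_1 + q_0) with the largest k >= 1 whose denominator stays <= 24; these approach x as k grows, and every other convergent or intermediate fraction in range is farther away.
Largest k: floor((24 - q_0)/q_1) = floor((24 - 1)/1) = 23.
That gives (23*6 + 5)/(23*1 + 1) = 143/24.
Compare the errors: |x - 6/1| = |455*1 - 6*76|/(76*1) = 1/76, and |x - 143/24| = |455*24 - 143*76|/(76*24) = 52/1824.
Cross-multiplying, 1*1824 = 1824 < 3952 = 52*76, so 1/76 is smaller: the convergent 6/1 is closer to x than 143/24.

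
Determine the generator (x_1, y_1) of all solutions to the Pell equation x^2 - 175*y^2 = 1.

(x, y) = (2024, 153)

First expand sqrt(175) as a continued fraction. With x_i = (sqrt(175) + m_i)/d_i and (m_0, d_0) = (0, 1): a_0 = floor(sqrt(175)) = 13, since 13^2 = 169 <= 175 < 196 = 14^2.
Iterate m_{i+1} = d_i*a_i - m_i, d_{i+1} = (175 - m_{i+1}^2)/d_i, a_{i+1} = floor((a_0 + m_{i+1})/d_{i+1}):
  m_1 = 1*13 - 0 = 13, d_1 = (175 - 13^2)/1 = 6/1 = 6, a_1 = floor((13 + 13)/6) = 4.
  m_2 = 6*4 - 13 = 11, d_2 = (175 - 11^2)/6 = 54/6 = 9, a_2 = floor((13 + 11)/9) = 2.
  m_3 = 9*2 - 11 = 7, d_3 = (175 - 7^2)/9 = 126/9 = 14, a_3 = floor((13 + 7)/14) = 1.
  m_4 = 14*1 - 7 = 7, d_4 = (175 - 7^2)/14 = 126/14 = 9, a_4 = floor((13 + 7)/9) = 2.
  m_5 = 9*2 - 7 = 11, d_5 = (175 - 11^2)/9 = 54/9 = 6, a_5 = floor((13 + 11)/6) = 4.
  m_6 = 6*4 - 11 = 13, d_6 = (175 - 13^2)/6 = 6/6 = 1, a_6 = floor((13 + 13)/1) = 26.
  m_7 = 1*26 - 13 = 13, d_7 = (175 - 13^2)/1 = 6/1 = 6: (m_7, d_7) = (m_1, d_1) = (13, 6), so from here the quotients repeat a_1, ..., a_6; the period length is 6.
So sqrt(175) = [13; (4, 2, 1, 2, 4, 26)] with period length k = 6.
k is even, so the fundamental solution of x^2 - 175y^2 = 1 is (p_{k-1}, q_{k-1}) = (p_5, q_5); compute convergents through index 5.
Convergents (p_i = a_i*p_{i-1} + p_{i-2}, q_i = a_i*q_{i-1} + q_{i-2} with p_{-2}=0, p_{-1}=1, q_{-2}=1, q_{-1}=0):
  i=0: a_0=13, p_0 = 13*1 + 0 = 13, q_0 = 13*0 + 1 = 1.
  i=1: a_1=4, p_1 = 4*13 + 1 = 53, q_1 = 4*1 + 0 = 4.
  i=2: a_2=2, p_2 = 2*53 + 13 = 119, q_2 = 2*4 + 1 = 9.
  i=3: a_3=1, p_3 = 1*119 + 53 = 172, q_3 = 1*9 + 4 = 13.
  i=4: a_4=2, p_4 = 2*172 + 119 = 463, q_4 = 2*13 + 9 = 35.
  i=5: a_5=4, p_5 = 4*463 + 172 = 2024, q_5 = 4*35 + 13 = 153.
Check: 2024^2 - 175*153^2 = 4096576 - 4096575 = 1, so (x, y) = (2024, 153) solves the equation, and by the theorem it is the least positive solution.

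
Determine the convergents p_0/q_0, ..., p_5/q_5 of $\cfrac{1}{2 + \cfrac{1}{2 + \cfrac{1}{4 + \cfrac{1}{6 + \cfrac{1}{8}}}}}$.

Using the convergent recurrence p_i = a_i*p_{i-1} + p_{i-2}, q_i = a_i*q_{i-1} + q_{i-2} with p_{-2}=0, p_{-1}=1, q_{-2}=1, q_{-1}=0:
  i=0: a_0=0, p_0 = 0*1 + 0 = 0, q_0 = 0*0 + 1 = 1.
  i=1: a_1=2, p_1 = 2*0 + 1 = 1, q_1 = 2*1 + 0 = 2.
  i=2: a_2=2, p_2 = 2*1 + 0 = 2, q_2 = 2*2 + 1 = 5.
  i=3: a_3=4, p_3 = 4*2 + 1 = 9, q_3 = 4*5 + 2 = 22.
  i=4: a_4=6, p_4 = 6*9 + 2 = 56, q_4 = 6*22 + 5 = 137.
  i=5: a_5=8, p_5 = 8*56 + 9 = 457, q_5 = 8*137 + 22 = 1118.

0/1, 1/2, 2/5, 9/22, 56/137, 457/1118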